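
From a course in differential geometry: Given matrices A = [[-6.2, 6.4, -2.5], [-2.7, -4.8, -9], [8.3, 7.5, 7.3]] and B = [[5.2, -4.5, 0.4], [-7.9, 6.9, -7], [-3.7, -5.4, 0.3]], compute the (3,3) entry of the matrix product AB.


(AB)_{ij} = sum_k A_{ik} B_{kj}.
For i=3, j=3:
A_{31} * B_{13} = 8.3 * 0.4 = 3.32
A_{32} * B_{23} = 7.5 * -7 = -52.5
A_{33} * B_{33} = 7.3 * 0.3 = 2.19
Sum = 3.32 + -52.5 + 2.19 = -46.99

-46.99


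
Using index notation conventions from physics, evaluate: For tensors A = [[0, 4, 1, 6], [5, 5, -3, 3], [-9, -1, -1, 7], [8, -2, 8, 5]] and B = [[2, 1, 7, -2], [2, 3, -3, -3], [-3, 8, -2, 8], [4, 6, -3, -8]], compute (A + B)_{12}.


Tensor addition is component-wise: (A + B)_{ij} = A_{ij} + B_{ij}.
A_{12} = 4
B_{12} = 1
(A + B)_{12} = 4 + 1 = 5

5


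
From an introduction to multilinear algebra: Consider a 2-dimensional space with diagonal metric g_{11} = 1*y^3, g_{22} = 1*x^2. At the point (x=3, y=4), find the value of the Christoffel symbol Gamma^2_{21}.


For a diagonal metric, Gamma^k_{ij} = (1/2) g^{kk} (dg_{ik}/dx_j + dg_{jk}/dx_i - dg_{ij}/dx_k).
The metric is diagonal, so g_{ab} = 0 for a != b.
At the given point: g_{11} = 64, g_{22} = 9
g^{22} = 1/9
dg_{22}/dx_1 = dg_{22}/dx_1 = 6
dg_{12}/dx_2 = 0 (off-diagonal)
dg_{21}/dx_2 = 0 (off-diagonal)
Numerator = 6 + 0 - 0 = 6
Gamma^2_{21} = 6 / (2 * 9) = 1/3

1/3


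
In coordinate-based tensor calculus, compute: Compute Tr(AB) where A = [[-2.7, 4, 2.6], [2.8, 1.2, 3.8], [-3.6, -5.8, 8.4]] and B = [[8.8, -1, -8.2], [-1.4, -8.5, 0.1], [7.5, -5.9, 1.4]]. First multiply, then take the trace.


Tr(AB) = sum_i (AB)_{ii} where (AB)_{ii} = sum_k A_{ik} B_{ki}.
(AB)_{11} = -2.7*8.8 + 4*-1.4 + 2.6*7.5 = -9.86
(AB)_{22} = 2.8*-1 + 1.2*-8.5 + 3.8*-5.9 = -35.42
(AB)_{33} = -3.6*-8.2 + -5.8*0.1 + 8.4*1.4 = 40.7
Tr(AB) = -9.86 + -35.42 + 40.7 = -4.58

-4.58


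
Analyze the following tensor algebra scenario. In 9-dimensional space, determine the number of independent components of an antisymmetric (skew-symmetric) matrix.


An antisymmetric rank-2 tensor satisfies A_{ij} = -A_{ji}, so diagonal entries are zero.
The independent components are the upper-triangular entries: C(n, 2) = n(n-1)/2.
n = 9
C(9, 2) = 9 * 8 / 2 = 72 / 2 = 36

36


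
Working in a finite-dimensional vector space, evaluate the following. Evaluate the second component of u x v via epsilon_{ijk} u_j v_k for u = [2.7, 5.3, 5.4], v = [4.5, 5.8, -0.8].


(u x v)_2 = sum_{j,k} epsilon_{2jk} u_j v_k. Only permutations of (1,2,3) contribute; the two non-zero terms are:
eps_{213} u_1 v_3 = -1 * 2.7 * -0.8 = 2.16
eps_{231} u_3 v_1 = 1 * 5.4 * 4.5 = 24.3
(u x v)_2 = 26.46

26.46


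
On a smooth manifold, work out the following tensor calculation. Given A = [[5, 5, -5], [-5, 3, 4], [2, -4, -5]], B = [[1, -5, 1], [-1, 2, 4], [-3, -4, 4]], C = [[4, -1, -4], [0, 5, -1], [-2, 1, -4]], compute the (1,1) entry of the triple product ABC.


(ABC)_{11} = sum_m (AB)_{1m} C_{m1}. First compute row 1 of AB.
(AB)_{11} = 5*1 + 5*-1 + -5*-3 = 15
(AB)_{12} = 5*-5 + 5*2 + -5*-4 = 5
(AB)_{13} = 5*1 + 5*4 + -5*4 = 5
Now contract with column 1 of C:
(AB)_{11} * C_{11} = 15 * 4 = 60
(AB)_{12} * C_{21} = 5 * 0 = 0
(AB)_{13} * C_{31} = 5 * -2 = -10
(ABC)_{11} = 60 + 0 + -10 = 50

50


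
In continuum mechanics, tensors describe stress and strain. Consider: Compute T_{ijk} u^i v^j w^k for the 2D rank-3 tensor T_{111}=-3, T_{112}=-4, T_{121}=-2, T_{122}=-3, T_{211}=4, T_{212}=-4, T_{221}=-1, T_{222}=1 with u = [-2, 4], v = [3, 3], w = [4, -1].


S = sum over i,j,k of T_{ijk} u_i v_j w_k. Expanding all 8 terms:
T_{111}*u_1*v_1*w_1 = -3*-2*3*4 = 72  (running total: 72)
T_{112}*u_1*v_1*w_2 = -4*-2*3*-1 = -24  (running total: 48)
T_{121}*u_1*v_2*w_1 = -2*-2*3*4 = 48  (running total: 96)
T_{122}*u_1*v_2*w_2 = -3*-2*3*-1 = -18  (running total: 78)
T_{211}*u_2*v_1*w_1 = 4*4*3*4 = 192  (running total: 270)
T_{212}*u_2*v_1*w_2 = -4*4*3*-1 = 48  (running total: 318)
T_{221}*u_2*v_2*w_1 = -1*4*3*4 = -48  (running total: 270)
T_{222}*u_2*v_2*w_2 = 1*4*3*-1 = -12  (running total: 258)
S = 258

258


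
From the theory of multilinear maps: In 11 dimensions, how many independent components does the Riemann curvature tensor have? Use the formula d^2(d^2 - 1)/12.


The Riemann tensor in d dimensions has d^2(d^2 - 1)/12 independent components.
d = 11, so d^2 = 121
d^2 - 1 = 120
d^2(d^2 - 1) = 121 * 120 = 14520
Divide by 12: 14520 / 12 = 1210

1210


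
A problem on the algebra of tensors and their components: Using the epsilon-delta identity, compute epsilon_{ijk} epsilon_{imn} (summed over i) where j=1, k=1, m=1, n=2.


Using the identity: epsilon_{ijk} epsilon_{imn} = delta_{jm} delta_{kn} - delta_{jn} delta_{km}.
delta_{11} = 1
delta_{12} = 0
delta_{12} = 0
delta_{11} = 1
Result = 1 * 0 - 0 * 1 = 0 - 0 = 0

0


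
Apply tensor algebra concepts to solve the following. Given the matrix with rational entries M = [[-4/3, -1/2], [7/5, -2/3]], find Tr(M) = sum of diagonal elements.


The trace is the sum of diagonal entries.
Diagonal: M[1,1] = -4/3, M[2,2] = -2/3
Tr(M) = -4/3 + -2/3
Computing step by step:
After adding M[1,1]: -4/3
After adding M[2,2]: -2
Tr(M) = -2

-2


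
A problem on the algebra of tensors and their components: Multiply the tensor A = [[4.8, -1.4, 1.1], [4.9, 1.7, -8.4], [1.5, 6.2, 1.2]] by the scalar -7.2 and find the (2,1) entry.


Scalar multiplication: (cA)_{ij} = c * A_{ij}.
c = -7.2
A_{21} = 4.9
(cA)_{21} = -7.2 * 4.9 = -35.28

-35.28


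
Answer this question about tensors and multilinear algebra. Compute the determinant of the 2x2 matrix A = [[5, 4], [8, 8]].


For a 2x2 matrix [[a, b], [c, d]], det = a*d - b*c.
a = 5, b = 4, c = 8, d = 8
a*d = 5 * 8 = 40
b*c = 4 * 8 = 32
det = 40 - 32 = 8

8


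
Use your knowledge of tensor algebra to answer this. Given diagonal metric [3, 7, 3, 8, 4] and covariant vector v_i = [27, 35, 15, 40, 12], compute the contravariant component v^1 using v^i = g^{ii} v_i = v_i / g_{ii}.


To raise an index with a diagonal metric: v^i = v_i / g_{ii}.
For index 1: v_1 = 27, g_{11} = 3
v^1 = 27 / 3 = 9

9


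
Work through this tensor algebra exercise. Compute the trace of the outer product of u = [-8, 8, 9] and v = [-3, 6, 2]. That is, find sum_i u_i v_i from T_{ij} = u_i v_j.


The outer product gives T_{ij} = u_i v_j.
The trace (contraction) is Tr(T) = sum_i T_{ii} = sum_i u_i v_i.
Diagonal entries:
T_{11} = u_1 * v_1 = -8 * -3 = 24
T_{22} = u_2 * v_2 = 8 * 6 = 48
T_{33} = u_3 * v_3 = 9 * 2 = 18
Tr(T) = 24 + 48 + 18 = 90

90


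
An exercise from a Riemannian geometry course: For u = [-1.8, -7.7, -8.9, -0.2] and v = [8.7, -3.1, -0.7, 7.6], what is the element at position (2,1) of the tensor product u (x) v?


The outer product entry T_{ij} = u_i * v_j.
We need i=2, j=1.
u_2 = -7.7, v_1 = 8.7
T_{2,1} = -7.7 * 8.7 = -66.99

-66.99


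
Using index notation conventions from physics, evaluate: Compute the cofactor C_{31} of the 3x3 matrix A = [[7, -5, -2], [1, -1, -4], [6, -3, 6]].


To find cofactor C_{31}, delete row 3 and column 1.
The resulting 2x2 submatrix is: [[-5, -2], [-1, -4]]
Minor M_{31} = -5*-4 - -2*-1
  = 20 - 2 = 18
Sign = (-1)^(3+1) = (-1)^4 = 1
Cofactor C_{31} = 1 * 18 = 18

18


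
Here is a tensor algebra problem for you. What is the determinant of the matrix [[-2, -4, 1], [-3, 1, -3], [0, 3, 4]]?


Expanding along the first row, det(A) = a11*M_11 - a12*M_12 + a13*M_13, where M_1j is the (1,j) minor.
Minor M_11 = 1*4 - -3*3 = 13
Minor M_12 = -3*4 - -3*0 = -12
Minor M_13 = -3*3 - 1*0 = -9
det = -2*(13) - -4*(-12) + 1*(-9)
    = -26 - 48 + -9
    = -83

-83


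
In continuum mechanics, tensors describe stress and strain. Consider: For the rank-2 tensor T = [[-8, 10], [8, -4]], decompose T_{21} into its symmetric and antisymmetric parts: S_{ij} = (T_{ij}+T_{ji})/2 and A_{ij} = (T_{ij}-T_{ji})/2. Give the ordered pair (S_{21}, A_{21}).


T_{21} = 8
T_{12} = 10
S_{21} = (8 + 10)/2 = 18/2 = 9
A_{21} = (8 - 10)/2 = -2/2 = -1
Check: S + A = 9 + -1 = 8 = T_{21}.

(9, -1)


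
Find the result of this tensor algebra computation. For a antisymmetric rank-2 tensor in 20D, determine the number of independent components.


A antisymmetric rank-2 tensor in d dimensions has d(d-1)/2 independent components.
d = 20
d(d-1)/2 = 20 * 19 / 2 = 380 / 2 = 190

190


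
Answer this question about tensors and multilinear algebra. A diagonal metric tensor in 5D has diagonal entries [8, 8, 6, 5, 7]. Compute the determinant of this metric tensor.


For a diagonal metric, the determinant is the product of diagonal entries.
Diagonal entries: 8, 8, 6, 5, 7
det(g) = 8 * 8 * 6 * 5 * 7 = 13440

13440


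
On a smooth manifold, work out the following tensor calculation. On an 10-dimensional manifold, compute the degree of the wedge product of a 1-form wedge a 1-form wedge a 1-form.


The degree of a wedge product is the sum of the degrees of the individual forms.
Degrees: 1, 1, 1
Total degree = 1 + 1 + 1 = 3

3


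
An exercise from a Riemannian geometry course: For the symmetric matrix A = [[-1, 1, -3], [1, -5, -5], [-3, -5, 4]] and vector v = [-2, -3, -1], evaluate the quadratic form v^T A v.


First compute Av:
(Av)_1 = -1*-2 + 1*-3 + -3*-1 = 2
(Av)_2 = 1*-2 + -5*-3 + -5*-1 = 18
(Av)_3 = -3*-2 + -5*-3 + 4*-1 = 17
Av = [2, 18, 17]
Then v^T (Av) = -2*2 + -3*18 + -1*17
= -4 + -54 + -17 = -75

-75


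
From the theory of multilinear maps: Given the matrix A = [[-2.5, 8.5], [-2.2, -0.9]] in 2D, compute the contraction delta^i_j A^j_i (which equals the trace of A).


The contraction (trace) of a rank-2 tensor is the sum of its diagonal elements.
Diagonal entries: A[1,1] = -2.5, A[2,2] = -0.9
Tr(A) = -2.5 + -0.9 = -3.4

-3.4


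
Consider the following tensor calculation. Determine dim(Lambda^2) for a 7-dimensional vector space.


The dimension of the space of p-forms on an n-dimensional space is C(n, p).
n = 7, p = 2
C(7, 2) = 7! / (2! * 5!) = 21

21


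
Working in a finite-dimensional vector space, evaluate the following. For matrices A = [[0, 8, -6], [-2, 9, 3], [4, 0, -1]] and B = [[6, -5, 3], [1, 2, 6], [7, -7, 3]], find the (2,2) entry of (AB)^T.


(AB)^T_{ij} = (AB)_{ji} = sum_k A_{jk} B_{ki}.
For i=2, j=2 we need (AB)_{22}:
A_{21} * B_{12} = -2 * -5 = 10
A_{22} * B_{22} = 9 * 2 = 18
A_{23} * B_{32} = 3 * -7 = -21
Sum = 10 + 18 + -21 = 7

7


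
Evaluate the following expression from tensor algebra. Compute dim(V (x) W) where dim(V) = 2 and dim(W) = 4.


The dimension of a tensor product is the product of dimensions.
dim(V) = 2, dim(W) = 4
dim(V (x) W) = 2 * 4 = 8

8


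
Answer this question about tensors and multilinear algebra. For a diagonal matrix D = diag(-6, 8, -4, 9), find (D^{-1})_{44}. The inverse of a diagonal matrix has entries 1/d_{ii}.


For a diagonal matrix, the inverse has entries (D^{-1})_{ii} = 1/d_{ii}.
The diagonal entries are: d_{11} = -6, d_{22} = 8, d_{33} = -4, d_{44} = 9
We need (D^{-1})_{44} = 1/d_{44} = 1/9 = 1/9

1/9


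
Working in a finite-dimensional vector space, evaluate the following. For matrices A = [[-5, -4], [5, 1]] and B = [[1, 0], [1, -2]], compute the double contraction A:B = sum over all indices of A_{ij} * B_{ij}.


A:B = sum over all i,j of A_{ij} * B_{ij}.
Row 1: -5*1=-5, -4*0=0 => row sum = -5
Row 2: 5*1=5, 1*-2=-2 => row sum = 3
Total = -5 + 3 = -2

-2


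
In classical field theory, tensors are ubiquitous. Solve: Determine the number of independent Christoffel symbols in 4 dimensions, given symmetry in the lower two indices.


Christoffel symbols Gamma^k_{ij} are symmetric in i,j, so there are d * d(d+1)/2 independent symbols.
d = 4
d(d+1)/2 = 4 * 5 / 2 = 10
Total = 4 * 10 = 40

40


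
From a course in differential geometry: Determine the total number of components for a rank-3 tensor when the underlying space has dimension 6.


The number of components of a rank-r tensor in d dimensions is d^r.
Here d = 6 and r = 3.
6^3 = 216

216


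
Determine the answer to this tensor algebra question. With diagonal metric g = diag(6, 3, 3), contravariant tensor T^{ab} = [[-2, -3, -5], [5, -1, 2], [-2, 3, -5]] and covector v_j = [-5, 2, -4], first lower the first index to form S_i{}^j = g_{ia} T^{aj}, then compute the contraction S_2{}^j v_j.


Step 1: lower the first index. For a diagonal metric, g_{ia} T^{aj} = g_{ii} T^{ij} (no sum on i).
g_{22} = 3
S_2{}^1 = 3 * T^{21} = 3 * 5 = 15
S_2{}^2 = 3 * T^{22} = 3 * -1 = -3
S_2{}^3 = 3 * T^{23} = 3 * 2 = 6
Step 2: contract S_2{}^j with v_j.
S_2{}^1 * v_1 = 15 * -5 = -75
S_2{}^2 * v_2 = -3 * 2 = -6
S_2{}^3 * v_3 = 6 * -4 = -24
Result = -75 + -6 + -24 = -105

-105


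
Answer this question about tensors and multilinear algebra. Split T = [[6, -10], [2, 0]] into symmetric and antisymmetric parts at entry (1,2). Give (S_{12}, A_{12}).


T_{12} = -10
T_{21} = 2
S_{12} = (-10 + 2)/2 = -8/2 = -4
A_{12} = (-10 - 2)/2 = -12/2 = -6
Check: S + A = -4 + -6 = -10 = T_{12}.

(-4, -6)


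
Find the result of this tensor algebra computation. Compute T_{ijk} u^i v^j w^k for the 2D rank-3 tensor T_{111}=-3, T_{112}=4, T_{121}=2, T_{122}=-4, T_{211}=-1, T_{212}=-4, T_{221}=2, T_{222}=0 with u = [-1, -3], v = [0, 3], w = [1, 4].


S = sum over i,j,k of T_{ijk} u_i v_j w_k. Expanding all 8 terms:
T_{111}*u_1*v_1*w_1 = -3*-1*0*1 = 0  (running total: 0)
T_{112}*u_1*v_1*w_2 = 4*-1*0*4 = 0  (running total: 0)
T_{121}*u_1*v_2*w_1 = 2*-1*3*1 = -6  (running total: -6)
T_{122}*u_1*v_2*w_2 = -4*-1*3*4 = 48  (running total: 42)
T_{211}*u_2*v_1*w_1 = -1*-3*0*1 = 0  (running total: 42)
T_{212}*u_2*v_1*w_2 = -4*-3*0*4 = 0  (running total: 42)
T_{221}*u_2*v_2*w_1 = 2*-3*3*1 = -18  (running total: 24)
T_{222}*u_2*v_2*w_2 = 0*-3*3*4 = 0  (running total: 24)
S = 24

24


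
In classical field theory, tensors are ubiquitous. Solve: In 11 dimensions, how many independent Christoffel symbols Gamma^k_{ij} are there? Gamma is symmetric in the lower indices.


Christoffel symbols Gamma^k_{ij} are symmetric in i,j, so there are d * d(d+1)/2 independent symbols.
d = 11
d(d+1)/2 = 11 * 12 / 2 = 66
Total = 11 * 66 = 726

726


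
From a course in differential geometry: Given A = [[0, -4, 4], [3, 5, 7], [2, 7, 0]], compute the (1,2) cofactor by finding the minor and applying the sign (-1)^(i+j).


To find cofactor C_{12}, delete row 1 and column 2.
The resulting 2x2 submatrix is: [[3, 7], [2, 0]]
Minor M_{12} = 3*0 - 7*2
  = 0 - 14 = -14
Sign = (-1)^(1+2) = (-1)^3 = -1
Cofactor C_{12} = -1 * -14 = 14

14


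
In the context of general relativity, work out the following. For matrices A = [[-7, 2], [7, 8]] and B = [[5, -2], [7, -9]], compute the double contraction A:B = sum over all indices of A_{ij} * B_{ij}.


A:B = sum over all i,j of A_{ij} * B_{ij}.
Row 1: -7*5=-35, 2*-2=-4 => row sum = -39
Row 2: 7*7=49, 8*-9=-72 => row sum = -23
Total = -39 + -23 = -62

-62


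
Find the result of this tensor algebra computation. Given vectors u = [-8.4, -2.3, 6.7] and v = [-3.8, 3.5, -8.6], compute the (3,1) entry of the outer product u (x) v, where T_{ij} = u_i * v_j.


The outer product entry T_{ij} = u_i * v_j.
We need i=3, j=1.
u_3 = 6.7, v_1 = -3.8
T_{3,1} = 6.7 * -3.8 = -25.46

-25.46


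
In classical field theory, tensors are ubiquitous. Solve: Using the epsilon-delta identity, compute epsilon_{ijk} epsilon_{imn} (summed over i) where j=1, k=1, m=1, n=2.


Using the identity: epsilon_{ijk} epsilon_{imn} = delta_{jm} delta_{kn} - delta_{jn} delta_{km}.
delta_{11} = 1
delta_{12} = 0
delta_{12} = 0
delta_{11} = 1
Result = 1 * 0 - 0 * 1 = 0 - 0 = 0

0


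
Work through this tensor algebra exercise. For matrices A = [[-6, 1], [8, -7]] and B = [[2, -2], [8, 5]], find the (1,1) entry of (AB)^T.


(AB)^T_{ij} = (AB)_{ji} = sum_k A_{jk} B_{ki}.
For i=1, j=1 we need (AB)_{11}:
A_{11} * B_{11} = -6 * 2 = -12
A_{12} * B_{21} = 1 * 8 = 8
Sum = -12 + 8 = -4

-4


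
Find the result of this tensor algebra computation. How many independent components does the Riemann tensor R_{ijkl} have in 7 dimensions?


The Riemann tensor in d dimensions has d^2(d^2 - 1)/12 independent components.
d = 7, so d^2 = 49
d^2 - 1 = 48
d^2(d^2 - 1) = 49 * 48 = 2352
Divide by 12: 2352 / 12 = 196

196


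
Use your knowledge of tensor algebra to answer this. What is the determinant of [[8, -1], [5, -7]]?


For a 2x2 matrix [[a, b], [c, d]], det = a*d - b*c.
a = 8, b = -1, c = 5, d = -7
a*d = 8 * -7 = -56
b*c = -1 * 5 = -5
det = -56 - -5 = -51

-51


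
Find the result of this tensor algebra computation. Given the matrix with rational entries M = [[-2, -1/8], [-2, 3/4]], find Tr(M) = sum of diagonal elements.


The trace is the sum of diagonal entries.
Diagonal: M[1,1] = -2, M[2,2] = 3/4
Tr(M) = -2 + 3/4
Computing step by step:
After adding M[1,1]: -2
After adding M[2,2]: -5/4
Tr(M) = -5/4

-5/4


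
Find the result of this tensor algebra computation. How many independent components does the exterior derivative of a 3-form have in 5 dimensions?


The exterior derivative of a p-form is a (p+1)-form.
Its number of independent components is C(n, p+1).
n = 5, p+1 = 4
C(5, 4) = 5

5


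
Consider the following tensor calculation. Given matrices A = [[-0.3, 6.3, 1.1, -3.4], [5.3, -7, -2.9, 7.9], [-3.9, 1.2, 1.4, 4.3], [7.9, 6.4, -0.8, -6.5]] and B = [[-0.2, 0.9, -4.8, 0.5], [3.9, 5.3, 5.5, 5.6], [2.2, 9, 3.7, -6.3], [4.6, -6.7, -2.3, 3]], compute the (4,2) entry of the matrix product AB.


(AB)_{ij} = sum_k A_{ik} B_{kj}.
For i=4, j=2:
A_{41} * B_{12} = 7.9 * 0.9 = 7.11
A_{42} * B_{22} = 6.4 * 5.3 = 33.92
A_{43} * B_{32} = -0.8 * 9 = -7.2
A_{44} * B_{42} = -6.5 * -6.7 = 43.55
Sum = 7.11 + 33.92 + -7.2 + 43.55 = 77.38

77.38


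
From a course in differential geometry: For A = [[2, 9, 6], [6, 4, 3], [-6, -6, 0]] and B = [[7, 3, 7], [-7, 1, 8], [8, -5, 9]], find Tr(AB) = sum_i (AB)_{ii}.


Tr(AB) = sum_i (AB)_{ii} where (AB)_{ii} = sum_k A_{ik} B_{ki}.
(AB)_{11} = 2*7 + 9*-7 + 6*8 = -1
(AB)_{22} = 6*3 + 4*1 + 3*-5 = 7
(AB)_{33} = -6*7 + -6*8 + 0*9 = -90
Tr(AB) = -1 + 7 + -90 = -84

-84


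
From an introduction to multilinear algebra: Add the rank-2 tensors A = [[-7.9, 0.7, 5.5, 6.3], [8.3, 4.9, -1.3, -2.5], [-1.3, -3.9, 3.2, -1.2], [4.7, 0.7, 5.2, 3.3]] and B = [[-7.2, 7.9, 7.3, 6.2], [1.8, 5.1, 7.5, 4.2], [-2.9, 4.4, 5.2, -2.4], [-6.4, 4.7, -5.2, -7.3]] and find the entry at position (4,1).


Tensor addition is component-wise: (A + B)_{ij} = A_{ij} + B_{ij}.
A_{41} = 4.7
B_{41} = -6.4
(A + B)_{41} = 4.7 + -6.4 = -1.7

-1.7


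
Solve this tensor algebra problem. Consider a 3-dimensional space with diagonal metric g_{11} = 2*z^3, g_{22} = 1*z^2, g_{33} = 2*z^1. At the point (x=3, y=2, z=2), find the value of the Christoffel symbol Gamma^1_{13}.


For a diagonal metric, Gamma^k_{ij} = (1/2) g^{kk} (dg_{ik}/dx_j + dg_{jk}/dx_i - dg_{ij}/dx_k).
The metric is diagonal, so g_{ab} = 0 for a != b.
At the given point: g_{11} = 16, g_{22} = 4, g_{33} = 4
g^{11} = 1/16
dg_{11}/dx_3 = dg_{11}/dx_3 = 24
dg_{31}/dx_1 = 0 (off-diagonal)
dg_{13}/dx_1 = 0 (off-diagonal)
Numerator = 24 + 0 - 0 = 24
Gamma^1_{13} = 24 / (2 * 16) = 3/4

3/4


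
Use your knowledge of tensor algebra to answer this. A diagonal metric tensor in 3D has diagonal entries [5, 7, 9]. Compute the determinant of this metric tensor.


For a diagonal metric, the determinant is the product of diagonal entries.
Diagonal entries: 5, 7, 9
det(g) = 5 * 7 * 9 = 315

315


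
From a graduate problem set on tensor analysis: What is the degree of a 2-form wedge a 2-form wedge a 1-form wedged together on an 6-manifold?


The degree of a wedge product is the sum of the degrees of the individual forms.
Degrees: 2, 2, 1
Total degree = 2 + 2 + 1 = 5

5


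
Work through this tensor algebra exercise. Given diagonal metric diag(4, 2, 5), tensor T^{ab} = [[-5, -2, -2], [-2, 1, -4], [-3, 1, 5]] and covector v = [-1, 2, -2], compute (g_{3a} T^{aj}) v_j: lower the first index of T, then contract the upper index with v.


Step 1: lower the first index. For a diagonal metric, g_{ia} T^{aj} = g_{ii} T^{ij} (no sum on i).
g_{33} = 5
S_3{}^1 = 5 * T^{31} = 5 * -3 = -15
S_3{}^2 = 5 * T^{32} = 5 * 1 = 5
S_3{}^3 = 5 * T^{33} = 5 * 5 = 25
Step 2: contract S_3{}^j with v_j.
S_3{}^1 * v_1 = -15 * -1 = 15
S_3{}^2 * v_2 = 5 * 2 = 10
S_3{}^3 * v_3 = 25 * -2 = -50
Result = 15 + 10 + -50 = -25

-25


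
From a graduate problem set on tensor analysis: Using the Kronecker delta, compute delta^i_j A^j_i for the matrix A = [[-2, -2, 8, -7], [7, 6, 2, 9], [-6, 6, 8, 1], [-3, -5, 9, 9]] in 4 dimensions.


The contraction (trace) of a rank-2 tensor is the sum of its diagonal elements.
Diagonal entries: A[1,1] = -2, A[2,2] = 6, A[3,3] = 8, A[4,4] = 9
Tr(A) = -2 + 6 + 8 + 9 = 21

21


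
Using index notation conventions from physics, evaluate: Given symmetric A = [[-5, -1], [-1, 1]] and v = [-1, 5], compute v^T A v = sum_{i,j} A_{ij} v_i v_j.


First compute Av:
(Av)_1 = -5*-1 + -1*5 = 0
(Av)_2 = -1*-1 + 1*5 = 6
Av = [0, 6]
Then v^T (Av) = -1*0 + 5*6
= 0 + 30 = 30

30


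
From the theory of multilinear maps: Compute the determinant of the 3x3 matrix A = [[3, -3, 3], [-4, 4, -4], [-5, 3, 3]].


Expanding along the first row, det(A) = a11*M_11 - a12*M_12 + a13*M_13, where M_1j is the (1,j) minor.
Minor M_11 = 4*3 - -4*3 = 24
Minor M_12 = -4*3 - -4*-5 = -32
Minor M_13 = -4*3 - 4*-5 = 8
det = 3*(24) - -3*(-32) + 3*(8)
    = 72 - 96 + 24
    = 0

0


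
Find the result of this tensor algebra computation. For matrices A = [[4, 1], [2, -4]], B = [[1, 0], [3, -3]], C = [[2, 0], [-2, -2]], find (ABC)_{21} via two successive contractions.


(ABC)_{21} = sum_m (AB)_{2m} C_{m1}. First compute row 2 of AB.
(AB)_{21} = 2*1 + -4*3 = -10
(AB)_{22} = 2*0 + -4*-3 = 12
Now contract with column 1 of C:
(AB)_{21} * C_{11} = -10 * 2 = -20
(AB)_{22} * C_{21} = 12 * -2 = -24
(ABC)_{21} = -20 + -24 = -44

-44


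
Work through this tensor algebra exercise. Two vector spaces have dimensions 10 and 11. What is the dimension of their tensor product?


The dimension of a tensor product is the product of dimensions.
dim(V) = 10, dim(W) = 11
dim(V (x) W) = 10 * 11 = 110

110


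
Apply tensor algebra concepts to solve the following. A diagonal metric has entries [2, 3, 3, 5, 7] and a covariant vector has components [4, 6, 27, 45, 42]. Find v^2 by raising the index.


To raise an index with a diagonal metric: v^i = v_i / g_{ii}.
For index 2: v_2 = 6, g_{22} = 3
v^2 = 6 / 3 = 2

2


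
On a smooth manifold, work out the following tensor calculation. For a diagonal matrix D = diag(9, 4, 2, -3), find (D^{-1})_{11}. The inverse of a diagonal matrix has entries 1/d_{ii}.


For a diagonal matrix, the inverse has entries (D^{-1})_{ii} = 1/d_{ii}.
The diagonal entries are: d_{11} = 9, d_{22} = 4, d_{33} = 2, d_{44} = -3
We need (D^{-1})_{11} = 1/d_{11} = 1/9 = 1/9

1/9


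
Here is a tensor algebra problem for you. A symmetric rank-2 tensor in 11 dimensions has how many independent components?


A symmetric rank-2 tensor in d dimensions has d(d+1)/2 independent components.
d = 11
d(d+1)/2 = 11 * 12 / 2 = 132 / 2 = 66

66


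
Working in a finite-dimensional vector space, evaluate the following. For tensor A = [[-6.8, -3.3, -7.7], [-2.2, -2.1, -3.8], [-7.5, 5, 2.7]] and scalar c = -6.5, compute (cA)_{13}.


Scalar multiplication: (cA)_{ij} = c * A_{ij}.
c = -6.5
A_{13} = -7.7
(cA)_{13} = -6.5 * -7.7 = 50.05

50.05


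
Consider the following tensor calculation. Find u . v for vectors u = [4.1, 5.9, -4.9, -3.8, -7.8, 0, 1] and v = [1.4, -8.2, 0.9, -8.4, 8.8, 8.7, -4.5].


The inner product u . v = sum of u_i * v_i.
Term-by-term: 4.1 * 1.4, 5.9 * -8.2, -4.9 * 0.9, -3.8 * -8.4, -7.8 * 8.8, 0 * 8.7, 1 * -4.5
Products: 5.74, -48.38, -4.41, 31.92, -68.64, 0, -4.5
Sum = 5.74 + -48.38 + -4.41 + 31.92 + -68.64 + 0 + -4.5 = -88.27

-88.27


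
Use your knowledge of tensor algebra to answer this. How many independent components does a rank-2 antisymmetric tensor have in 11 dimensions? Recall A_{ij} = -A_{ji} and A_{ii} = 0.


An antisymmetric rank-2 tensor satisfies A_{ij} = -A_{ji}, so diagonal entries are zero.
The independent components are the upper-triangular entries: C(n, 2) = n(n-1)/2.
n = 11
C(11, 2) = 11 * 10 / 2 = 110 / 2 = 55

55


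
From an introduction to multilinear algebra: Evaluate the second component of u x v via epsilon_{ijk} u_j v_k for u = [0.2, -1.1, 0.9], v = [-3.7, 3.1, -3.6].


(u x v)_2 = sum_{j,k} epsilon_{2jk} u_j v_k. Only permutations of (1,2,3) contribute; the two non-zero terms are:
eps_{213} u_1 v_3 = -1 * 0.2 * -3.6 = 0.72
eps_{231} u_3 v_1 = 1 * 0.9 * -3.7 = -3.33
(u x v)_2 = -2.61

-2.61


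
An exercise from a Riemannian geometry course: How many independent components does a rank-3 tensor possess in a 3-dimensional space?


The number of components of a rank-r tensor in d dimensions is d^r.
Here d = 3 and r = 3.
3^3 = 27

27


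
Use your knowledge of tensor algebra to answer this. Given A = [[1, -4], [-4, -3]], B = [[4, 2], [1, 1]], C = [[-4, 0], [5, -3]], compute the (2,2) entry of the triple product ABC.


(ABC)_{22} = sum_m (AB)_{2m} C_{m2}. First compute row 2 of AB.
(AB)_{21} = -4*4 + -3*1 = -19
(AB)_{22} = -4*2 + -3*1 = -11
Now contract with column 2 of C:
(AB)_{21} * C_{12} = -19 * 0 = 0
(AB)_{22} * C_{22} = -11 * -3 = 33
(ABC)_{22} = 0 + 33 = 33

33


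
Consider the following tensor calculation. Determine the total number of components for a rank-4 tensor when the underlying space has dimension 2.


The number of components of a rank-r tensor in d dimensions is d^r.
Here d = 2 and r = 4.
2^4 = 16

16


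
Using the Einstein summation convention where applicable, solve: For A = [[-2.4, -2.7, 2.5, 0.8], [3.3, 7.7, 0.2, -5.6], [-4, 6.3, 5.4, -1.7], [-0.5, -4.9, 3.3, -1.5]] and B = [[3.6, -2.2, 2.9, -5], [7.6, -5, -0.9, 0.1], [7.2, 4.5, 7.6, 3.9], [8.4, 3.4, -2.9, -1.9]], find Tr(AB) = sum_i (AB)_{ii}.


Tr(AB) = sum_i (AB)_{ii} where (AB)_{ii} = sum_k A_{ik} B_{ki}.
(AB)_{11} = -2.4*3.6 + -2.7*7.6 + 2.5*7.2 + 0.8*8.4 = -4.44
(AB)_{22} = 3.3*-2.2 + 7.7*-5 + 0.2*4.5 + -5.6*3.4 = -63.9
(AB)_{33} = -4*2.9 + 6.3*-0.9 + 5.4*7.6 + -1.7*-2.9 = 28.7
(AB)_{44} = -0.5*-5 + -4.9*0.1 + 3.3*3.9 + -1.5*-1.9 = 17.73
Tr(AB) = -4.44 + -63.9 + 28.7 + 17.73 = -21.91

-21.91


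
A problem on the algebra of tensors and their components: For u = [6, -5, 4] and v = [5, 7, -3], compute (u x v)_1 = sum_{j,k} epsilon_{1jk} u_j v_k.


(u x v)_1 = sum_{j,k} epsilon_{1jk} u_j v_k. Only permutations of (1,2,3) contribute; the two non-zero terms are:
eps_{123} u_2 v_3 = 1 * -5 * -3 = 15
eps_{132} u_3 v_2 = -1 * 4 * 7 = -28
(u x v)_1 = -13

-13


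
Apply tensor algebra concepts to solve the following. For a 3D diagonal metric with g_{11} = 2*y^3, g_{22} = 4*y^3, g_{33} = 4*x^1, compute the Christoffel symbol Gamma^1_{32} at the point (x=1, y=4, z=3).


For a diagonal metric, Gamma^k_{ij} = (1/2) g^{kk} (dg_{ik}/dx_j + dg_{jk}/dx_i - dg_{ij}/dx_k).
The metric is diagonal, so g_{ab} = 0 for a != b.
At the given point: g_{11} = 128, g_{22} = 256, g_{33} = 4
g^{11} = 1/128
dg_{31}/dx_2 = 0 (off-diagonal)
dg_{21}/dx_3 = 0 (off-diagonal)
dg_{32}/dx_1 = 0 (off-diagonal)
Numerator = 0 + 0 - 0 = 0
Gamma^1_{32} = 0 / (2 * 128) = 0

0


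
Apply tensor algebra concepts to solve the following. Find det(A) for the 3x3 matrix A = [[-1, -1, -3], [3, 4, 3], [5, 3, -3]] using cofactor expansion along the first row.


Expanding along the first row, det(A) = a11*M_11 - a12*M_12 + a13*M_13, where M_1j is the (1,j) minor.
Minor M_11 = 4*-3 - 3*3 = -21
Minor M_12 = 3*-3 - 3*5 = -24
Minor M_13 = 3*3 - 4*5 = -11
det = -1*(-21) - -1*(-24) + -3*(-11)
    = 21 - 24 + 33
    = 30

30


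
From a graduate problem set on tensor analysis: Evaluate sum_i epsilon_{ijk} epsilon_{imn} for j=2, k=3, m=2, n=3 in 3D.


Using the identity: epsilon_{ijk} epsilon_{imn} = delta_{jm} delta_{kn} - delta_{jn} delta_{km}.
delta_{22} = 1
delta_{33} = 1
delta_{23} = 0
delta_{32} = 0
Result = 1 * 1 - 0 * 0 = 1 - 0 = 1

1


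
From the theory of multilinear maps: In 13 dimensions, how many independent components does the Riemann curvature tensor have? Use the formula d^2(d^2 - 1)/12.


The Riemann tensor in d dimensions has d^2(d^2 - 1)/12 independent components.
d = 13, so d^2 = 169
d^2 - 1 = 168
d^2(d^2 - 1) = 169 * 168 = 28392
Divide by 12: 28392 / 12 = 2366

2366


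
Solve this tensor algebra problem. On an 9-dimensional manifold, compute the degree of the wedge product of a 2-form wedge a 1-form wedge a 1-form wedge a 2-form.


The degree of a wedge product is the sum of the degrees of the individual forms.
Degrees: 2, 1, 1, 2
Total degree = 2 + 1 + 1 + 2 = 6

6


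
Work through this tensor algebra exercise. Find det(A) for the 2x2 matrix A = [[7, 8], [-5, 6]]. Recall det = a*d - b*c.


For a 2x2 matrix [[a, b], [c, d]], det = a*d - b*c.
a = 7, b = 8, c = -5, d = 6
a*d = 7 * 6 = 42
b*c = 8 * -5 = -40
det = 42 - -40 = 82

82


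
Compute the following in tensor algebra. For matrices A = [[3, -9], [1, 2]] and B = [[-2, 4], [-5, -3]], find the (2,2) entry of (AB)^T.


(AB)^T_{ij} = (AB)_{ji} = sum_k A_{jk} B_{ki}.
For i=2, j=2 we need (AB)_{22}:
A_{21} * B_{12} = 1 * 4 = 4
A_{22} * B_{22} = 2 * -3 = -6
Sum = 4 + -6 = -2

-2


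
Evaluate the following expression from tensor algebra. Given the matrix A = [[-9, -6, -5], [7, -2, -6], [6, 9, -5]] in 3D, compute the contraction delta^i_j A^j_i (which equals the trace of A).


The contraction (trace) of a rank-2 tensor is the sum of its diagonal elements.
Diagonal entries: A[1,1] = -9, A[2,2] = -2, A[3,3] = -5
Tr(A) = -9 + -2 + -5 = -16

-16


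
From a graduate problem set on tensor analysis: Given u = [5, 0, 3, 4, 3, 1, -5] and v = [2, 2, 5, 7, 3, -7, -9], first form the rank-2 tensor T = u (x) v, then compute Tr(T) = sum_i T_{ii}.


The outer product gives T_{ij} = u_i v_j.
The trace (contraction) is Tr(T) = sum_i T_{ii} = sum_i u_i v_i.
Diagonal entries:
T_{11} = u_1 * v_1 = 5 * 2 = 10
T_{22} = u_2 * v_2 = 0 * 2 = 0
T_{33} = u_3 * v_3 = 3 * 5 = 15
T_{44} = u_4 * v_4 = 4 * 7 = 28
T_{55} = u_5 * v_5 = 3 * 3 = 9
T_{66} = u_6 * v_6 = 1 * -7 = -7
T_{77} = u_7 * v_7 = -5 * -9 = 45
Tr(T) = 10 + 0 + 15 + 28 + 9 + -7 + 45 = 100

100


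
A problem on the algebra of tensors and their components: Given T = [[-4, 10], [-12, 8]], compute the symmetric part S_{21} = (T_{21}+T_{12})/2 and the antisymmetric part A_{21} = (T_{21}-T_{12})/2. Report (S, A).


T_{21} = -12
T_{12} = 10
S_{21} = (-12 + 10)/2 = -2/2 = -1
A_{21} = (-12 - 10)/2 = -22/2 = -11
Check: S + A = -1 + -11 = -12 = T_{21}.

(-1, -11)


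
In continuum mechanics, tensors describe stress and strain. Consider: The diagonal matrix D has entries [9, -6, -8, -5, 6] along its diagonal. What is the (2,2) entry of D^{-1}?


For a diagonal matrix, the inverse has entries (D^{-1})_{ii} = 1/d_{ii}.
The diagonal entries are: d_{11} = 9, d_{22} = -6, d_{33} = -8, d_{44} = -5, d_{55} = 6
We need (D^{-1})_{22} = 1/d_{22} = 1/-6 = -1/6

-1/6


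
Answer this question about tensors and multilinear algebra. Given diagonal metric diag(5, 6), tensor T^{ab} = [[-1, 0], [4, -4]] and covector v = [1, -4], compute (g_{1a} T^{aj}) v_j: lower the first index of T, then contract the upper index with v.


Step 1: lower the first index. For a diagonal metric, g_{ia} T^{aj} = g_{ii} T^{ij} (no sum on i).
g_{11} = 5
S_1{}^1 = 5 * T^{11} = 5 * -1 = -5
S_1{}^2 = 5 * T^{12} = 5 * 0 = 0
Step 2: contract S_1{}^j with v_j.
S_1{}^1 * v_1 = -5 * 1 = -5
S_1{}^2 * v_2 = 0 * -4 = 0
Result = -5 + 0 = -5

-5


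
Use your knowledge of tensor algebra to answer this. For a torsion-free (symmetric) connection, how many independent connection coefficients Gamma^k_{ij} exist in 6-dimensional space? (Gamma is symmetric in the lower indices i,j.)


Christoffel symbols Gamma^k_{ij} are symmetric in i,j, so there are d * d(d+1)/2 independent symbols.
d = 6
d(d+1)/2 = 6 * 7 / 2 = 21
Total = 6 * 21 = 126

126


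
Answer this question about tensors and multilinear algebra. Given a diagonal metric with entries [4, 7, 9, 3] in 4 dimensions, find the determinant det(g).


For a diagonal metric, the determinant is the product of diagonal entries.
Diagonal entries: 4, 7, 9, 3
det(g) = 4 * 7 * 9 * 3 = 756

756


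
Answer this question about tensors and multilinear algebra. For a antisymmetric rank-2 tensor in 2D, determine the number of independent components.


A antisymmetric rank-2 tensor in d dimensions has d(d-1)/2 independent components.
d = 2
d(d-1)/2 = 2 * 1 / 2 = 2 / 2 = 1

1


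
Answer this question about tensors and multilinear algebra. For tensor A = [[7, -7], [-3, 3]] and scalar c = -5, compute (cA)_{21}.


Scalar multiplication: (cA)_{ij} = c * A_{ij}.
c = -5
A_{21} = -3
(cA)_{21} = -5 * -3 = 15

15


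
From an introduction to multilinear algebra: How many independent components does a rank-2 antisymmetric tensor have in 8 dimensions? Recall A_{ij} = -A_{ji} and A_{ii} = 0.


An antisymmetric rank-2 tensor satisfies A_{ij} = -A_{ji}, so diagonal entries are zero.
The independent components are the upper-triangular entries: C(n, 2) = n(n-1)/2.
n = 8
C(8, 2) = 8 * 7 / 2 = 56 / 2 = 28

28


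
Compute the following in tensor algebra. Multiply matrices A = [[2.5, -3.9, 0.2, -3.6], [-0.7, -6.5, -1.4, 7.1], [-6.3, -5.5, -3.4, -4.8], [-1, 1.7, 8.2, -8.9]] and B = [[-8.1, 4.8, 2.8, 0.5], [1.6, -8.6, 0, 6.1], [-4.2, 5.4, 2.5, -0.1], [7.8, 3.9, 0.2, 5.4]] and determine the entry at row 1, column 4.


(AB)_{ij} = sum_k A_{ik} B_{kj}.
For i=1, j=4:
A_{11} * B_{14} = 2.5 * 0.5 = 1.25
A_{12} * B_{24} = -3.9 * 6.1 = -23.79
A_{13} * B_{34} = 0.2 * -0.1 = -0.02
A_{14} * B_{44} = -3.6 * 5.4 = -19.44
Sum = 1.25 + -23.79 + -0.02 + -19.44 = -42

-42


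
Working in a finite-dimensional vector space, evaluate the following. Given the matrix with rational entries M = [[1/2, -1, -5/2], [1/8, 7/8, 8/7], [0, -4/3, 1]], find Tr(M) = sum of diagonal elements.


The trace is the sum of diagonal entries.
Diagonal: M[1,1] = 1/2, M[2,2] = 7/8, M[3,3] = 1
Tr(M) = 1/2 + 7/8 + 1
Computing step by step:
After adding M[1,1]: 1/2
After adding M[2,2]: 11/8
After adding M[3,3]: 19/8
Tr(M) = 19/8

19/8


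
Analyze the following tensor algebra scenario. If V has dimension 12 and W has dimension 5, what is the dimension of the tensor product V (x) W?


The dimension of a tensor product is the product of dimensions.
dim(V) = 12, dim(W) = 5
dim(V (x) W) = 12 * 5 = 60

60


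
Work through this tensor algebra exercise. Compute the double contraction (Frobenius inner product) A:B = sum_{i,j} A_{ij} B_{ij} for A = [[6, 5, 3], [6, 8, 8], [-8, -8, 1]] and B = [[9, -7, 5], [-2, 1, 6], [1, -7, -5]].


A:B = sum over all i,j of A_{ij} * B_{ij}.
Row 1: 6*9=54, 5*-7=-35, 3*5=15 => row sum = 34
Row 2: 6*-2=-12, 8*1=8, 8*6=48 => row sum = 44
Row 3: -8*1=-8, -8*-7=56, 1*-5=-5 => row sum = 43
Total = 34 + 44 + 43 = 121

121


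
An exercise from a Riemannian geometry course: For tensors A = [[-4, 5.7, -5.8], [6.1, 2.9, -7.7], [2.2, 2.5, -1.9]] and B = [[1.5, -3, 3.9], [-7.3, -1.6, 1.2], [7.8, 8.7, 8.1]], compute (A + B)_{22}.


Tensor addition is component-wise: (A + B)_{ij} = A_{ij} + B_{ij}.
A_{22} = 2.9
B_{22} = -1.6
(A + B)_{22} = 2.9 + -1.6 = 1.3

1.3


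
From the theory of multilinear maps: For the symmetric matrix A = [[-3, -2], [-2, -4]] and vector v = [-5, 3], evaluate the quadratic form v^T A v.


First compute Av:
(Av)_1 = -3*-5 + -2*3 = 9
(Av)_2 = -2*-5 + -4*3 = -2
Av = [9, -2]
Then v^T (Av) = -5*9 + 3*-2
= -45 + -6 = -51

-51


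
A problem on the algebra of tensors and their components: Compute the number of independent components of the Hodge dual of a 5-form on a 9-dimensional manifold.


The Hodge dual of a p-form on an n-dimensional manifold is an (n-p)-form.
n = 9, p = 5, so dual degree = 9 - 5 = 4
The number of components is C(n, n-p) = C(9, 4) = 126

126


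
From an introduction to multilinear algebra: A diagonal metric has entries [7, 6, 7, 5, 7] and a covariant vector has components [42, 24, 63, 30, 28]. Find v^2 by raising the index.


To raise an index with a diagonal metric: v^i = v_i / g_{ii}.
For index 2: v_2 = 24, g_{22} = 6
v^2 = 24 / 6 = 4

4


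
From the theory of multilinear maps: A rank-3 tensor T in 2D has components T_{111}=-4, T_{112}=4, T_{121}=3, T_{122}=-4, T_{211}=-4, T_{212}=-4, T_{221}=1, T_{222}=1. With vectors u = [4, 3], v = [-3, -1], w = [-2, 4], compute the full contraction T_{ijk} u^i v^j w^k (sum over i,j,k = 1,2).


S = sum over i,j,k of T_{ijk} u_i v_j w_k. Expanding all 8 terms:
T_{111}*u_1*v_1*w_1 = -4*4*-3*-2 = -96  (running total: -96)
T_{112}*u_1*v_1*w_2 = 4*4*-3*4 = -192  (running total: -288)
T_{121}*u_1*v_2*w_1 = 3*4*-1*-2 = 24  (running total: -264)
T_{122}*u_1*v_2*w_2 = -4*4*-1*4 = 64  (running total: -200)
T_{211}*u_2*v_1*w_1 = -4*3*-3*-2 = -72  (running total: -272)
T_{212}*u_2*v_1*w_2 = -4*3*-3*4 = 144  (running total: -128)
T_{221}*u_2*v_2*w_1 = 1*3*-1*-2 = 6  (running total: -122)
T_{222}*u_2*v_2*w_2 = 1*3*-1*4 = -12  (running total: -134)
S = -134

-134


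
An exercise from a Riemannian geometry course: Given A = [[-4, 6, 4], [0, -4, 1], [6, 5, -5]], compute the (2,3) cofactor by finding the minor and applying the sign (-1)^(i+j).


To find cofactor C_{23}, delete row 2 and column 3.
The resulting 2x2 submatrix is: [[-4, 6], [6, 5]]
Minor M_{23} = -4*5 - 6*6
  = -20 - 36 = -56
Sign = (-1)^(2+3) = (-1)^5 = -1
Cofactor C_{23} = -1 * -56 = 56

56


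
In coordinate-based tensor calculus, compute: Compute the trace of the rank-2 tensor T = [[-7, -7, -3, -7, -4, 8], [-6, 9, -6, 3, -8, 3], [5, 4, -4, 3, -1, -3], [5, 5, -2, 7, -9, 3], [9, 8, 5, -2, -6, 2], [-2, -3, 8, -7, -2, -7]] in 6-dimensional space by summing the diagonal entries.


The contraction (trace) of a rank-2 tensor is the sum of its diagonal elements.
Diagonal entries: A[1,1] = -7, A[2,2] = 9, A[3,3] = -4, A[4,4] = 7, A[5,5] = -6, A[6,6] = -7
Tr(A) = -7 + 9 + -4 + 7 + -6 + -7 = -8

-8


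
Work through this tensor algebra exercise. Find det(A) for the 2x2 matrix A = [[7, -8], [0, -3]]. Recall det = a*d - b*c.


For a 2x2 matrix [[a, b], [c, d]], det = a*d - b*c.
a = 7, b = -8, c = 0, d = -3
a*d = 7 * -3 = -21
b*c = -8 * 0 = 0
det = -21 - 0 = -21

-21


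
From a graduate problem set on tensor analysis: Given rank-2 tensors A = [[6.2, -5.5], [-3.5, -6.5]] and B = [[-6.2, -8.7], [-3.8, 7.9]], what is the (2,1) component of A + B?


Tensor addition is component-wise: (A + B)_{ij} = A_{ij} + B_{ij}.
A_{21} = -3.5
B_{21} = -3.8
(A + B)_{21} = -3.5 + -3.8 = -7.3

-7.3


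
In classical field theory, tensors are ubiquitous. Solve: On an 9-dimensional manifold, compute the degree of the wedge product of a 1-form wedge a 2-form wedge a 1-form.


The degree of a wedge product is the sum of the degrees of the individual forms.
Degrees: 1, 2, 1
Total degree = 1 + 2 + 1 = 4

4


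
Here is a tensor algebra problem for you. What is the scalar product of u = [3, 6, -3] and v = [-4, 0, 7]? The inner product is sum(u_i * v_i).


The inner product u . v = sum of u_i * v_i.
Term-by-term: 3 * -4, 6 * 0, -3 * 7
Products: -12, 0, -21
Sum = -12 + 0 + -21 = -33

-33


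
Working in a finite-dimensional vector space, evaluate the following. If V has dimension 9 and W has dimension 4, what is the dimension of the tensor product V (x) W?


The dimension of a tensor product is the product of dimensions.
dim(V) = 9, dim(W) = 4
dim(V (x) W) = 9 * 4 = 36

36


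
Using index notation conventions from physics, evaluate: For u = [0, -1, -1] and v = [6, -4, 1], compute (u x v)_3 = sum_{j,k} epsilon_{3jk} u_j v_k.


(u x v)_3 = sum_{j,k} epsilon_{3jk} u_j v_k. Only permutations of (1,2,3) contribute; the two non-zero terms are:
eps_{312} u_1 v_2 = 1 * 0 * -4 = 0
eps_{321} u_2 v_1 = -1 * -1 * 6 = 6
(u x v)_3 = 6

6


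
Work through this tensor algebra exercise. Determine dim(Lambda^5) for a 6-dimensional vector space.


The dimension of the space of p-forms on an n-dimensional space is C(n, p).
n = 6, p = 5
C(6, 5) = 6! / (5! * 1!) = 6

6
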